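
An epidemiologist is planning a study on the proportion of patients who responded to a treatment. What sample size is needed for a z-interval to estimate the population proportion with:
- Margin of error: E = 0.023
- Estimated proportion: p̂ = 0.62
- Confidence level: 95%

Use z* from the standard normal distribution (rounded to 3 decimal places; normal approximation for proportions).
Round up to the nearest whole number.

Using z* for proportion z-interval (normal approximation).

For 95% confidence, z* = 1.96 (from standard normal table)

Sample size formula for proportion z-interval: n = z*²p̂(1-p̂)/E²

n = 1.96² × 0.62 × 0.38 / 0.023²
  = 3.8416 × 0.2356 / 0.000529
  = 1710.9281

Round up to the nearest whole number: n = 1711

1711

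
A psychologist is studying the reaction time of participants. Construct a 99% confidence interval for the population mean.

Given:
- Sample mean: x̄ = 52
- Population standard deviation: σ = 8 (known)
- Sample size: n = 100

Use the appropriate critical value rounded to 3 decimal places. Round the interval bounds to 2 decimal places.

The population standard deviation σ is known, so use a z-interval (standard normal critical value).

For 99% confidence, z* = 2.576 (from standard normal table)

Standard error: SE = σ/√n = 8/√100 = 0.800000

Margin of error: E = z* × SE = 2.576 × 0.800000 = 2.0608

Z-interval: x̄ ± E = 52 ± 2.0608 = (49.9392, 54.0608)

Rounded to 2 decimal places:

(49.94, 54.06)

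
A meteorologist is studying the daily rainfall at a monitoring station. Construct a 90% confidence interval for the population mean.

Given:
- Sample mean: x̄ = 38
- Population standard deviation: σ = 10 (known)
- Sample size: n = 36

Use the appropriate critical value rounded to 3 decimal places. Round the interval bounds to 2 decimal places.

The population standard deviation σ is known, so use a z-interval (standard normal critical value).

For 90% confidence, z* = 1.645 (from standard normal table)

Standard error: SE = σ/√n = 10/√36 = 1.666667

Margin of error: E = z* × SE = 1.645 × 1.666667 = 2.7417

Z-interval: x̄ ± E = 38 ± 2.7417 = (35.2583, 40.7417)

Rounded to 2 decimal places:

(35.26, 40.74)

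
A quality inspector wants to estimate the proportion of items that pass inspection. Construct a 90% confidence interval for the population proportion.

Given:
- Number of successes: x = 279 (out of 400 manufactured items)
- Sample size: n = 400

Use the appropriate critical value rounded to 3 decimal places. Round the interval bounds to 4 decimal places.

Sample proportion: p̂ = 279/400 = 0.697500

Check conditions for normal approximation:
  np̂ = 279 ≥ 10 ✓
  n(1-p̂) = 121 ≥ 10 ✓

The sample is large enough, so use a z-interval (normal approximation) for the proportion.

For 90% confidence, z* = 1.645 (from standard normal table)

Standard error: SE = √(p̂(1-p̂)/n) = √(0.697500×0.302500/400) = 0.02296703

Margin of error: E = z* × SE = 1.645 × 0.02296703 = 0.037781

Z-interval: p̂ ± E = 0.697500 ± 0.037781 = (0.659719, 0.735281)

Rounded to 4 decimal places:

(0.6597, 0.7353)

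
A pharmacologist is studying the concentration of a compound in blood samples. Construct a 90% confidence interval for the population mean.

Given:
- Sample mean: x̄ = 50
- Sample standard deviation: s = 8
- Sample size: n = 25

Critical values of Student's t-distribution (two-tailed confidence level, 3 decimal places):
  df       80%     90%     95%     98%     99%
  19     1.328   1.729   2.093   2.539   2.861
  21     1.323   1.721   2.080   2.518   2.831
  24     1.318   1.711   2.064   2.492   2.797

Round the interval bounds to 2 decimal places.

The population standard deviation σ is unknown (only the sample standard deviation s is given), so use a t-interval with df = n - 1 = 25 - 1 = 24.

For 90% confidence with df = 24, t* = 1.711 (from t-table)

Standard error: SE = s/√n = 8/√25 = 1.600000

Margin of error: E = t* × SE = 1.711 × 1.600000 = 2.7376

T-interval: x̄ ± E = 50 ± 2.7376 = (47.2624, 52.7376)

Rounded to 2 decimal places:

(47.26, 52.74)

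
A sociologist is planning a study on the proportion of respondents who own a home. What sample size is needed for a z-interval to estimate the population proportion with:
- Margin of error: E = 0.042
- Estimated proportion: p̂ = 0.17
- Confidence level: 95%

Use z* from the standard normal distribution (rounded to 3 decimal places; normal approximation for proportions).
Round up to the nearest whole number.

Using z* for proportion z-interval (normal approximation).

For 95% confidence, z* = 1.96 (from standard normal table)

Sample size formula for proportion z-interval: n = z*²p̂(1-p̂)/E²

n = 1.96² × 0.17 × 0.83 / 0.042²
  = 3.8416 × 0.1411 / 0.001764
  = 307.2844

Round up to the nearest whole number: n = 308

308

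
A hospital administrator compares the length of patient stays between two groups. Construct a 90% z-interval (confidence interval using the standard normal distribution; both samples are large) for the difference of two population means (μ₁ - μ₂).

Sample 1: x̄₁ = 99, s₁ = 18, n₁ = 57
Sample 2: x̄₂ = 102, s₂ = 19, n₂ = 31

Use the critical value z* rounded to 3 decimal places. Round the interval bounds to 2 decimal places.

Both samples are large (n₁ = 57 ≥ 30, n₂ = 31 ≥ 30), so a z-interval for the difference of means applies.

Point estimate: x̄₁ - x̄₂ = 99 - 102 = -3

Standard error: SE = √(s₁²/n₁ + s₂²/n₂)
= √(18²/57 + 19²/31)
= √(5.684211 + 11.645161)
= 4.162856

For 90% confidence, z* = 1.645 (from standard normal table)
Margin of error: E = z* × SE = 1.645 × 4.162856 = 6.8479

Z-interval: (x̄₁ - x̄₂) ± E = -3 ± 6.8479 = (-9.8479, 3.8479)

Rounded to 2 decimal places:

(-9.85, 3.85)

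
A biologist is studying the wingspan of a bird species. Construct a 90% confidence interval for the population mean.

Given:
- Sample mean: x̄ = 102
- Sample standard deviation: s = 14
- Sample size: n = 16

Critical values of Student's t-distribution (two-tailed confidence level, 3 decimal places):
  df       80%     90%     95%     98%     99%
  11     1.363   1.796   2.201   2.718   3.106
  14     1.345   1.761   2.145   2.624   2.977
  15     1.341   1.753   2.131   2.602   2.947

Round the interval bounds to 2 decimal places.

The population standard deviation σ is unknown (only the sample standard deviation s is given), so use a t-interval with df = n - 1 = 16 - 1 = 15.

For 90% confidence with df = 15, t* = 1.753 (from t-table)

Standard error: SE = s/√n = 14/√16 = 3.500000

Margin of error: E = t* × SE = 1.753 × 3.500000 = 6.1355

T-interval: x̄ ± E = 102 ± 6.1355 = (95.8645, 108.1355)

Rounded to 2 decimal places:

(95.86, 108.14)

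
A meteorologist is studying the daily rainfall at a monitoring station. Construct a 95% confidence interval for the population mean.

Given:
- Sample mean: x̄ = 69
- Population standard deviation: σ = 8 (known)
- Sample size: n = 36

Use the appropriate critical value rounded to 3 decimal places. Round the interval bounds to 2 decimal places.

The population standard deviation σ is known, so use a z-interval (standard normal critical value).

For 95% confidence, z* = 1.96 (from standard normal table)

Standard error: SE = σ/√n = 8/√36 = 1.333333

Margin of error: E = z* × SE = 1.96 × 1.333333 = 2.6133

Z-interval: x̄ ± E = 69 ± 2.6133 = (66.3867, 71.6133)

Rounded to 2 decimal places:

(66.39, 71.61)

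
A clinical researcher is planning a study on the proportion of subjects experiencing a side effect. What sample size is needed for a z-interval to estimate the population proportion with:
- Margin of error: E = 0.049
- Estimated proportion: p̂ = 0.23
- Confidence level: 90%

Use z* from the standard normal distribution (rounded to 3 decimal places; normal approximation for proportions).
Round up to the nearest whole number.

Using z* for proportion z-interval (normal approximation).

For 90% confidence, z* = 1.645 (from standard normal table)

Sample size formula for proportion z-interval: n = z*²p̂(1-p̂)/E²

n = 1.645² × 0.23 × 0.77 / 0.049²
  = 2.706025 × 0.1771 / 0.002401
  = 199.5989

Round up to the nearest whole number: n = 200

200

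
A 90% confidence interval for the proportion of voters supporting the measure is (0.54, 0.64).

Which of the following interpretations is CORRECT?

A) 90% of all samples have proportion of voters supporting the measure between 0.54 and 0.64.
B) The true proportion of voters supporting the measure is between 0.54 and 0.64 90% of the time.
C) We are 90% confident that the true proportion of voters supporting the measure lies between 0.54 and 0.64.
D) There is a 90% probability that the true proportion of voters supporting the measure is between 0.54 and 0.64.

A confidence interval represents our confidence in the procedure, not a probability statement about the parameter.

Key concept: If we repeated this sampling process many times and computed a 90% CI each time, about 90% of those intervals would contain the true population parameter.

For this specific interval (0.54, 0.64):
- Midpoint (point estimate): 0.59
- Margin of error: 0.05

The correct interpretation is the one stating confidence that the true parameter lies in the interval — option C.

C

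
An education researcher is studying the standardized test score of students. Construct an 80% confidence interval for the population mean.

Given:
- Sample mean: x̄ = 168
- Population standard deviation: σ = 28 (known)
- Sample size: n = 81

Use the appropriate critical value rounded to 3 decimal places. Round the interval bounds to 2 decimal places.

The population standard deviation σ is known, so use a z-interval (standard normal critical value).

For 80% confidence, z* = 1.282 (from standard normal table)

Standard error: SE = σ/√n = 28/√81 = 3.111111

Margin of error: E = z* × SE = 1.282 × 3.111111 = 3.9884

Z-interval: x̄ ± E = 168 ± 3.9884 = (164.0116, 171.9884)

Rounded to 2 decimal places:

(164.01, 171.99)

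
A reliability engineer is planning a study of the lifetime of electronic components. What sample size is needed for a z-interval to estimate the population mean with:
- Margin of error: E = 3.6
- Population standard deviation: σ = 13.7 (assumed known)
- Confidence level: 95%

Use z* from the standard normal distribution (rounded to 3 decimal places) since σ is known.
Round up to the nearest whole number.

Using z* since population σ is known (z-interval formula).

For 95% confidence, z* = 1.96 (from standard normal table)

Sample size formula for z-interval: n = (z*σ/E)²

n = (1.96 × 13.7 / 3.6)²
  = (7.458889)²
  = 55.6350

Round up to the nearest whole number: n = 56

56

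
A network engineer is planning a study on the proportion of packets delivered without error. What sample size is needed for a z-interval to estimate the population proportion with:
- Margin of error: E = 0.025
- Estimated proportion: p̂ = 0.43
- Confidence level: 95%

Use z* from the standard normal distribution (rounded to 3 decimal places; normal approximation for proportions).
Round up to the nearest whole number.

Using z* for proportion z-interval (normal approximation).

For 95% confidence, z* = 1.96 (from standard normal table)

Sample size formula for proportion z-interval: n = z*²p̂(1-p̂)/E²

n = 1.96² × 0.43 × 0.57 / 0.025²
  = 3.8416 × 0.2451 / 0.000625
  = 1506.5219

Round up to the nearest whole number: n = 1507

1507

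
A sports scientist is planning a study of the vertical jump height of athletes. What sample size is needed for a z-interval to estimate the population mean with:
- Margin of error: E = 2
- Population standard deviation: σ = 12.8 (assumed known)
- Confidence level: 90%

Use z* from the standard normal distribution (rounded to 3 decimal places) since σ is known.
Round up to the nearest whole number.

Using z* since population σ is known (z-interval formula).

For 90% confidence, z* = 1.645 (from standard normal table)

Sample size formula for z-interval: n = (z*σ/E)²

n = (1.645 × 12.8 / 2)²
  = (10.528000)²
  = 110.8388

Round up to the nearest whole number: n = 111

111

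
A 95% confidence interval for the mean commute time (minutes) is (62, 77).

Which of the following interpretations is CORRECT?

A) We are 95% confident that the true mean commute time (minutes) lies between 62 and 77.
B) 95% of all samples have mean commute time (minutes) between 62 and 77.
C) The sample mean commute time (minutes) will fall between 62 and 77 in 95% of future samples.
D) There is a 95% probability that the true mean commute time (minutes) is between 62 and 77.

A confidence interval represents our confidence in the procedure, not a probability statement about the parameter.

Key concept: If we repeated this sampling process many times and computed a 95% CI each time, about 95% of those intervals would contain the true population parameter.

For this specific interval (62, 77):
- Midpoint (point estimate): 69.5
- Margin of error: 7.5

The correct interpretation is the one stating confidence that the true parameter lies in the interval — option A.

A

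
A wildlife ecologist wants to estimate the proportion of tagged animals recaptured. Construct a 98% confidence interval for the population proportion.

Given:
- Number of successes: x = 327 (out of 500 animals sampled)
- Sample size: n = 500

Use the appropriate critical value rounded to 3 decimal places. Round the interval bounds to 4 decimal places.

Sample proportion: p̂ = 327/500 = 0.654000

Check conditions for normal approximation:
  np̂ = 327 ≥ 10 ✓
  n(1-p̂) = 173 ≥ 10 ✓

The sample is large enough, so use a z-interval (normal approximation) for the proportion.

For 98% confidence, z* = 2.326 (from standard normal table)

Standard error: SE = √(p̂(1-p̂)/n) = √(0.654000×0.346000/500) = 0.02127365

Margin of error: E = z* × SE = 2.326 × 0.02127365 = 0.049482

Z-interval: p̂ ± E = 0.654000 ± 0.049482 = (0.604518, 0.703482)

Rounded to 4 decimal places:

(0.6045, 0.7035)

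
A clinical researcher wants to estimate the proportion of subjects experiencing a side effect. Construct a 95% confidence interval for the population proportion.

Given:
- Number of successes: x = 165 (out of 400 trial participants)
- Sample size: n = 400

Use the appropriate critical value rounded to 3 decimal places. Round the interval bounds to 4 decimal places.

Sample proportion: p̂ = 165/400 = 0.412500

Check conditions for normal approximation:
  np̂ = 165 ≥ 10 ✓
  n(1-p̂) = 235 ≥ 10 ✓

The sample is large enough, so use a z-interval (normal approximation) for the proportion.

For 95% confidence, z* = 1.96 (from standard normal table)

Standard error: SE = √(p̂(1-p̂)/n) = √(0.412500×0.587500/400) = 0.02461421

Margin of error: E = z* × SE = 1.96 × 0.02461421 = 0.048244

Z-interval: p̂ ± E = 0.412500 ± 0.048244 = (0.364256, 0.460744)

Rounded to 4 decimal places:

(0.3643, 0.4607)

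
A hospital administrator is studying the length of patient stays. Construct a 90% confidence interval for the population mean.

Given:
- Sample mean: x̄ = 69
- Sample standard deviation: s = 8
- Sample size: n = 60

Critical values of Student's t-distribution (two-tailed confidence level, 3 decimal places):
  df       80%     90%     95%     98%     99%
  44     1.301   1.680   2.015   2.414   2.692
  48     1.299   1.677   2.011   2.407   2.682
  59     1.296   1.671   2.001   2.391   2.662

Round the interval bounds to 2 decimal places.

The population standard deviation σ is unknown (only the sample standard deviation s is given), so use a t-interval with df = n - 1 = 60 - 1 = 59.

For 90% confidence with df = 59, t* = 1.671 (from t-table)

Standard error: SE = s/√n = 8/√60 = 1.032796

Margin of error: E = t* × SE = 1.671 × 1.032796 = 1.7258

T-interval: x̄ ± E = 69 ± 1.7258 = (67.2742, 70.7258)

Rounded to 2 decimal places:

(67.27, 70.73)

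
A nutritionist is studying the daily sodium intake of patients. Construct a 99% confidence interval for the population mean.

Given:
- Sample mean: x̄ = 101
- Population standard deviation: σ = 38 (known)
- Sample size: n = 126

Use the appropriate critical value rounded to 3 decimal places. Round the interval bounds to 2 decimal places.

The population standard deviation σ is known, so use a z-interval (standard normal critical value).

For 99% confidence, z* = 2.576 (from standard normal table)

Standard error: SE = σ/√n = 38/√126 = 3.385309

Margin of error: E = z* × SE = 2.576 × 3.385309 = 8.7206

Z-interval: x̄ ± E = 101 ± 8.7206 = (92.2794, 109.7206)

Rounded to 2 decimal places:

(92.28, 109.72)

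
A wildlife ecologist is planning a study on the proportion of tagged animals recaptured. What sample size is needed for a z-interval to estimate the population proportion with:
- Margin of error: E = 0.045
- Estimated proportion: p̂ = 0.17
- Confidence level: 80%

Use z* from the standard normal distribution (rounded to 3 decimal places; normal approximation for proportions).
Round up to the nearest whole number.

Using z* for proportion z-interval (normal approximation).

For 80% confidence, z* = 1.282 (from standard normal table)

Sample size formula for proportion z-interval: n = z*²p̂(1-p̂)/E²

n = 1.282² × 0.17 × 0.83 / 0.045²
  = 1.643524 × 0.1411 / 0.002025
  = 114.5191

Round up to the nearest whole number: n = 115

115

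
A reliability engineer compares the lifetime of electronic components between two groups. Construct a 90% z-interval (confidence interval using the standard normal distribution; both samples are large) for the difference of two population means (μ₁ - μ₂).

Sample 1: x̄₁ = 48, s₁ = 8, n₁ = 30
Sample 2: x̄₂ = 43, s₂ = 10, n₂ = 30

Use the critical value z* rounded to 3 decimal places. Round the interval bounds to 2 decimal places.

Both samples are large (n₁ = 30 ≥ 30, n₂ = 30 ≥ 30), so a z-interval for the difference of means applies.

Point estimate: x̄₁ - x̄₂ = 48 - 43 = 5

Standard error: SE = √(s₁²/n₁ + s₂²/n₂)
= √(8²/30 + 10²/30)
= √(2.133333 + 3.333333)
= 2.338090

For 90% confidence, z* = 1.645 (from standard normal table)
Margin of error: E = z* × SE = 1.645 × 2.338090 = 3.8462

Z-interval: (x̄₁ - x̄₂) ± E = 5 ± 3.8462 = (1.1538, 8.8462)

Rounded to 2 decimal places:

(1.15, 8.85)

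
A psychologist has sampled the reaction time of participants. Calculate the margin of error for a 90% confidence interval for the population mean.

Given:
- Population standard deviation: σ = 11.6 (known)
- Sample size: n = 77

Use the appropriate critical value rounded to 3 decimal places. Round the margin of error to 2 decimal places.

The population standard deviation σ is known, so use the z-interval margin of error formula.

For 90% confidence, z* = 1.645 (from standard normal table)

Margin of error formula for z-interval: E = z* × σ/√n

E = 1.645 × 11.6/√77
  = 1.645 × 1.321943
  = 2.1746

Rounded to 2 decimal places:

2.17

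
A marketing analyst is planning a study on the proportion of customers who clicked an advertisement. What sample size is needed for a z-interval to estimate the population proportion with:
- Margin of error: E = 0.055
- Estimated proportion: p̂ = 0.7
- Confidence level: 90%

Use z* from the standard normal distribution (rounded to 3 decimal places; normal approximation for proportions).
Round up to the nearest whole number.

Using z* for proportion z-interval (normal approximation).

For 90% confidence, z* = 1.645 (from standard normal table)

Sample size formula for proportion z-interval: n = z*²p̂(1-p̂)/E²

n = 1.645² × 0.7 × 0.3 / 0.055²
  = 2.706025 × 0.21 / 0.003025
  = 187.8563

Round up to the nearest whole number: n = 188

188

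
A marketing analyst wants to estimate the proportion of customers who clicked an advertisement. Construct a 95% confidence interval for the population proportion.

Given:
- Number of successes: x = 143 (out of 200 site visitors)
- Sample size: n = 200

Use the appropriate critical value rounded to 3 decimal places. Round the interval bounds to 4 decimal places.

Sample proportion: p̂ = 143/200 = 0.715000

Check conditions for normal approximation:
  np̂ = 143 ≥ 10 ✓
  n(1-p̂) = 57 ≥ 10 ✓

The sample is large enough, so use a z-interval (normal approximation) for the proportion.

For 95% confidence, z* = 1.96 (from standard normal table)

Standard error: SE = √(p̂(1-p̂)/n) = √(0.715000×0.285000/200) = 0.03191982

Margin of error: E = z* × SE = 1.96 × 0.03191982 = 0.062563

Z-interval: p̂ ± E = 0.715000 ± 0.062563 = (0.652437, 0.777563)

Rounded to 4 decimal places:

(0.6524, 0.7776)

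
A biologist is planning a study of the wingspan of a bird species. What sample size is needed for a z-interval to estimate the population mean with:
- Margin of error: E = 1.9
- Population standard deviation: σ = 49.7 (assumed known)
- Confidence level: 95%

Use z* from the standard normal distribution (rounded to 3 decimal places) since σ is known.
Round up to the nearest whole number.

Using z* since population σ is known (z-interval formula).

For 95% confidence, z* = 1.96 (from standard normal table)

Sample size formula for z-interval: n = (z*σ/E)²

n = (1.96 × 49.7 / 1.9)²
  = (51.269474)²
  = 2628.5589

Round up to the nearest whole number: n = 2629

2629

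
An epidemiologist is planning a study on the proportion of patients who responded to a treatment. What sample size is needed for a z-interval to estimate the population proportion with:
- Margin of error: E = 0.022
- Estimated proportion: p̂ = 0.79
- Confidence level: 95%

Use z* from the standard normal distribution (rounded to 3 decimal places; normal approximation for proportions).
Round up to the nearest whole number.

Using z* for proportion z-interval (normal approximation).

For 95% confidence, z* = 1.96 (from standard normal table)

Sample size formula for proportion z-interval: n = z*²p̂(1-p̂)/E²

n = 1.96² × 0.79 × 0.21 / 0.022²
  = 3.8416 × 0.1659 / 0.000484
  = 1316.7798

Round up to the nearest whole number: n = 1317

1317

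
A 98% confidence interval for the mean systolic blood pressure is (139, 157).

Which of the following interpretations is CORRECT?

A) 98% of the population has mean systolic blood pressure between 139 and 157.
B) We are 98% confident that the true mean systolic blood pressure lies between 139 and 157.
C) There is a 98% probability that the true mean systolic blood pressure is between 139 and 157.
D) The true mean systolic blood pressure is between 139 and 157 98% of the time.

A confidence interval represents our confidence in the procedure, not a probability statement about the parameter.

Key concept: If we repeated this sampling process many times and computed a 98% CI each time, about 98% of those intervals would contain the true population parameter.

For this specific interval (139, 157):
- Midpoint (point estimate): 148
- Margin of error: 9

The correct interpretation is the one stating confidence that the true parameter lies in the interval — option B.

B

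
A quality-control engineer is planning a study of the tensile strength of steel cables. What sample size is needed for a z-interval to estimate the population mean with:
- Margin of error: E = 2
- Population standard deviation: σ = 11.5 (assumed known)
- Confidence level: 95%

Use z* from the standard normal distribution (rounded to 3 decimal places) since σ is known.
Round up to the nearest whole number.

Using z* since population σ is known (z-interval formula).

For 95% confidence, z* = 1.96 (from standard normal table)

Sample size formula for z-interval: n = (z*σ/E)²

n = (1.96 × 11.5 / 2)²
  = (11.270000)²
  = 127.0129

Round up to the nearest whole number: n = 128

128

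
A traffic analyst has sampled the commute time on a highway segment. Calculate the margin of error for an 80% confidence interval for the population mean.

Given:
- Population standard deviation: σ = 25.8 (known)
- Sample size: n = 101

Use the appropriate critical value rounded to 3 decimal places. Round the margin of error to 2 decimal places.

The population standard deviation σ is known, so use the z-interval margin of error formula.

For 80% confidence, z* = 1.282 (from standard normal table)

Margin of error formula for z-interval: E = z* × σ/√n

E = 1.282 × 25.8/√101
  = 1.282 × 2.567196
  = 3.2911

Rounded to 2 decimal places:

3.29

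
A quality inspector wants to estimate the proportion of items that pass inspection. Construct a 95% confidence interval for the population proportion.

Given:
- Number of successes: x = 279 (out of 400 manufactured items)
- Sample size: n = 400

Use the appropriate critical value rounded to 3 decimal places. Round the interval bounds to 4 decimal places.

Sample proportion: p̂ = 279/400 = 0.697500

Check conditions for normal approximation:
  np̂ = 279 ≥ 10 ✓
  n(1-p̂) = 121 ≥ 10 ✓

The sample is large enough, so use a z-interval (normal approximation) for the proportion.

For 95% confidence, z* = 1.96 (from standard normal table)

Standard error: SE = √(p̂(1-p̂)/n) = √(0.697500×0.302500/400) = 0.02296703

Margin of error: E = z* × SE = 1.96 × 0.02296703 = 0.045015

Z-interval: p̂ ± E = 0.697500 ± 0.045015 = (0.652485, 0.742515)

Rounded to 4 decimal places:

(0.6525, 0.7425)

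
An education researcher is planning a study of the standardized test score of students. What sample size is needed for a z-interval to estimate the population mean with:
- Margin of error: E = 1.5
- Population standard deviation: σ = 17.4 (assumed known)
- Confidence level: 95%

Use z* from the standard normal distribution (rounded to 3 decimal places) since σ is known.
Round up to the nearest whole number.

Using z* since population σ is known (z-interval formula).

For 95% confidence, z* = 1.96 (from standard normal table)

Sample size formula for z-interval: n = (z*σ/E)²

n = (1.96 × 17.4 / 1.5)²
  = (22.736000)²
  = 516.9257

Round up to the nearest whole number: n = 517

517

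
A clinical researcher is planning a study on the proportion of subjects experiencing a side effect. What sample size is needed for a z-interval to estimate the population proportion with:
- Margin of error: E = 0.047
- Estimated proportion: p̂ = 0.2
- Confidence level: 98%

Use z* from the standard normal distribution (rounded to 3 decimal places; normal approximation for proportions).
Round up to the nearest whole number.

Using z* for proportion z-interval (normal approximation).

For 98% confidence, z* = 2.326 (from standard normal table)

Sample size formula for proportion z-interval: n = z*²p̂(1-p̂)/E²

n = 2.326² × 0.2 × 0.8 / 0.047²
  = 5.410276 × 0.16 / 0.002209
  = 391.8715

Round up to the nearest whole number: n = 392

392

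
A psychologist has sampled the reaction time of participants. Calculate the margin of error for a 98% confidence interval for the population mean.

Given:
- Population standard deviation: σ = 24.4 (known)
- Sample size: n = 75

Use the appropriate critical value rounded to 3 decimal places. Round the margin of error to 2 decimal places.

The population standard deviation σ is known, so use the z-interval margin of error formula.

For 98% confidence, z* = 2.326 (from standard normal table)

Margin of error formula for z-interval: E = z* × σ/√n

E = 2.326 × 24.4/√75
  = 2.326 × 2.817469
  = 6.5534

Rounded to 2 decimal places:

6.55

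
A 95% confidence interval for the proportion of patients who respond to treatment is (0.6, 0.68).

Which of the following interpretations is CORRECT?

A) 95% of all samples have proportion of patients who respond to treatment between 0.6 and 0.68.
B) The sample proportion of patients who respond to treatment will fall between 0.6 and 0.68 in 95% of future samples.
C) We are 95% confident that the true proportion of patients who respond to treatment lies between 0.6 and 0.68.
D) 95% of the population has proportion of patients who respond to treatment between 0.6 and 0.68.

A confidence interval represents our confidence in the procedure, not a probability statement about the parameter.

Key concept: If we repeated this sampling process many times and computed a 95% CI each time, about 95% of those intervals would contain the true population parameter.

For this specific interval (0.6, 0.68):
- Midpoint (point estimate): 0.64
- Margin of error: 0.04

The correct interpretation is the one stating confidence that the true parameter lies in the interval — option C.

C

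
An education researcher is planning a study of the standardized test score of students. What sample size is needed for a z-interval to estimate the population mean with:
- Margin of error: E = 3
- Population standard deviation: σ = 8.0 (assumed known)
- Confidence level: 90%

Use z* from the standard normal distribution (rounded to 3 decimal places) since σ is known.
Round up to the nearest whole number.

Using z* since population σ is known (z-interval formula).

For 90% confidence, z* = 1.645 (from standard normal table)

Sample size formula for z-interval: n = (z*σ/E)²

n = (1.645 × 8.0 / 3)²
  = (4.386667)²
  = 19.2428

Round up to the nearest whole number: n = 20

20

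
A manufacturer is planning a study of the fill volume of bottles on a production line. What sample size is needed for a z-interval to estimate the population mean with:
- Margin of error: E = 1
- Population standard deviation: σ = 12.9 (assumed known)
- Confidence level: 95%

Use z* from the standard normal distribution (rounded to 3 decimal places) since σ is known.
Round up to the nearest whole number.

Using z* since population σ is known (z-interval formula).

For 95% confidence, z* = 1.96 (from standard normal table)

Sample size formula for z-interval: n = (z*σ/E)²

n = (1.96 × 12.9 / 1)²
  = (25.284000)²
  = 639.2807

Round up to the nearest whole number: n = 640

640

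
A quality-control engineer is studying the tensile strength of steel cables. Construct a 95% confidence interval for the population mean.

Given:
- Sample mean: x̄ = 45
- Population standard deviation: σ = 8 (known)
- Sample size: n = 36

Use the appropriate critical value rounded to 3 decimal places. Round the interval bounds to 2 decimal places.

The population standard deviation σ is known, so use a z-interval (standard normal critical value).

For 95% confidence, z* = 1.96 (from standard normal table)

Standard error: SE = σ/√n = 8/√36 = 1.333333

Margin of error: E = z* × SE = 1.96 × 1.333333 = 2.6133

Z-interval: x̄ ± E = 45 ± 2.6133 = (42.3867, 47.6133)

Rounded to 2 decimal places:

(42.39, 47.61)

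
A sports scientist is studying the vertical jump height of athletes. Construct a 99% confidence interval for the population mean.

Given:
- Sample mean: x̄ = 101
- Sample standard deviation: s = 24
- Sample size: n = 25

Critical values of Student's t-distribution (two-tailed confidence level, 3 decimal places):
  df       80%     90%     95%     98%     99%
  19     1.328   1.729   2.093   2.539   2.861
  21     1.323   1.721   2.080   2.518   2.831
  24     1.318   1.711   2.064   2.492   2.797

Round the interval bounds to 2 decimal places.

The population standard deviation σ is unknown (only the sample standard deviation s is given), so use a t-interval with df = n - 1 = 25 - 1 = 24.

For 99% confidence with df = 24, t* = 2.797 (from t-table)

Standard error: SE = s/√n = 24/√25 = 4.800000

Margin of error: E = t* × SE = 2.797 × 4.800000 = 13.4256

T-interval: x̄ ± E = 101 ± 13.4256 = (87.5744, 114.4256)

Rounded to 2 decimal places:

(87.57, 114.43)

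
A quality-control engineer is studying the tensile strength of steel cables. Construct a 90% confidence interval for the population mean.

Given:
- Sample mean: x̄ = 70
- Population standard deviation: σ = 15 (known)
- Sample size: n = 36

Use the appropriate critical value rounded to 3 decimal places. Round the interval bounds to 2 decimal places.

The population standard deviation σ is known, so use a z-interval (standard normal critical value).

For 90% confidence, z* = 1.645 (from standard normal table)

Standard error: SE = σ/√n = 15/√36 = 2.500000

Margin of error: E = z* × SE = 1.645 × 2.500000 = 4.1125

Z-interval: x̄ ± E = 70 ± 4.1125 = (65.8875, 74.1125)

Rounded to 2 decimal places:

(65.89, 74.11)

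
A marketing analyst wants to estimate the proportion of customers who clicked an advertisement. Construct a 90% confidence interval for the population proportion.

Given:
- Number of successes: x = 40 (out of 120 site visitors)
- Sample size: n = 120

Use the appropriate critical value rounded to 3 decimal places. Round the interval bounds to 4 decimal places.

Sample proportion: p̂ = 40/120 = 0.333333

Check conditions for normal approximation:
  np̂ = 40 ≥ 10 ✓
  n(1-p̂) = 80 ≥ 10 ✓

The sample is large enough, so use a z-interval (normal approximation) for the proportion.

For 90% confidence, z* = 1.645 (from standard normal table)

Standard error: SE = √(p̂(1-p̂)/n) = √(0.333333×0.666667/120) = 0.04303315

Margin of error: E = z* × SE = 1.645 × 0.04303315 = 0.070790

Z-interval: p̂ ± E = 0.333333 ± 0.070790 = (0.262544, 0.404123)

Rounded to 4 decimal places:

(0.2625, 0.4041)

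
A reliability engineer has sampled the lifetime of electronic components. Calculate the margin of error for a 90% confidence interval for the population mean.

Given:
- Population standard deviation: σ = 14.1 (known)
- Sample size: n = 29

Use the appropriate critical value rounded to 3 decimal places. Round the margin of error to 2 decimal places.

The population standard deviation σ is known, so use the z-interval margin of error formula.

For 90% confidence, z* = 1.645 (from standard normal table)

Margin of error formula for z-interval: E = z* × σ/√n

E = 1.645 × 14.1/√29
  = 1.645 × 2.618304
  = 4.3071

Rounded to 2 decimal places:

4.31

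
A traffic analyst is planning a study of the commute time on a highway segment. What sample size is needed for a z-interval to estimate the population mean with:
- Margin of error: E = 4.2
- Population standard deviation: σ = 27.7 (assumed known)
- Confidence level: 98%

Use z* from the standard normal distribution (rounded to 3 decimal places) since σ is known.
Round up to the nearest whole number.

Using z* since population σ is known (z-interval formula).

For 98% confidence, z* = 2.326 (from standard normal table)

Sample size formula for z-interval: n = (z*σ/E)²

n = (2.326 × 27.7 / 4.2)²
  = (15.340524)²
  = 235.3317

Round up to the nearest whole number: n = 236

236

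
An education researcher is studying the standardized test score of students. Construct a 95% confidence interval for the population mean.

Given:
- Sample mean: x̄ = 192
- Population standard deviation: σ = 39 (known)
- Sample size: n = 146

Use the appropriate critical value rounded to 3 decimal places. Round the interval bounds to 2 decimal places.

The population standard deviation σ is known, so use a z-interval (standard normal critical value).

For 95% confidence, z* = 1.96 (from standard normal table)

Standard error: SE = σ/√n = 39/√146 = 3.227663

Margin of error: E = z* × SE = 1.96 × 3.227663 = 6.3262

Z-interval: x̄ ± E = 192 ± 6.3262 = (185.6738, 198.3262)

Rounded to 2 decimal places:

(185.67, 198.33)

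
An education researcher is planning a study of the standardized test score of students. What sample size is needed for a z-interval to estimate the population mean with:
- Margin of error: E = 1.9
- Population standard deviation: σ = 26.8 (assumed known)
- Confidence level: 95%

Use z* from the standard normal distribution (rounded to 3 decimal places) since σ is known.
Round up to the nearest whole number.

Using z* since population σ is known (z-interval formula).

For 95% confidence, z* = 1.96 (from standard normal table)

Sample size formula for z-interval: n = (z*σ/E)²

n = (1.96 × 26.8 / 1.9)²
  = (27.646316)²
  = 764.3188

Round up to the nearest whole number: n = 765

765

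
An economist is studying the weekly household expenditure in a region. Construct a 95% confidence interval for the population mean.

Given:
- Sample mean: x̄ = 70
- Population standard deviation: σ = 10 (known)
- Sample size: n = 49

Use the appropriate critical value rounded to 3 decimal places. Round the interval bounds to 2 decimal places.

The population standard deviation σ is known, so use a z-interval (standard normal critical value).

For 95% confidence, z* = 1.96 (from standard normal table)

Standard error: SE = σ/√n = 10/√49 = 1.428571

Margin of error: E = z* × SE = 1.96 × 1.428571 = 2.8000

Z-interval: x̄ ± E = 70 ± 2.8000 = (67.2000, 72.8000)

Rounded to 2 decimal places:

(67.20, 72.80)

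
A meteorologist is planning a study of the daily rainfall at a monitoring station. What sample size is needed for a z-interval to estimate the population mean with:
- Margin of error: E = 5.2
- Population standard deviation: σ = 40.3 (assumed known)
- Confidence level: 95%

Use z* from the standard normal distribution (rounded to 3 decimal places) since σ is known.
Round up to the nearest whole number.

Using z* since population σ is known (z-interval formula).

For 95% confidence, z* = 1.96 (from standard normal table)

Sample size formula for z-interval: n = (z*σ/E)²

n = (1.96 × 40.3 / 5.2)²
  = (15.190000)²
  = 230.7361

Round up to the nearest whole number: n = 231

231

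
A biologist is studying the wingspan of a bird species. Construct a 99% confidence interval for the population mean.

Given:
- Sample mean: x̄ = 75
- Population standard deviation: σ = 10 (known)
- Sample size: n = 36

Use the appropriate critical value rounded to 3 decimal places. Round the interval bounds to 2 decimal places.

The population standard deviation σ is known, so use a z-interval (standard normal critical value).

For 99% confidence, z* = 2.576 (from standard normal table)

Standard error: SE = σ/√n = 10/√36 = 1.666667

Margin of error: E = z* × SE = 2.576 × 1.666667 = 4.2933

Z-interval: x̄ ± E = 75 ± 4.2933 = (70.7067, 79.2933)

Rounded to 2 decimal places:

(70.71, 79.29)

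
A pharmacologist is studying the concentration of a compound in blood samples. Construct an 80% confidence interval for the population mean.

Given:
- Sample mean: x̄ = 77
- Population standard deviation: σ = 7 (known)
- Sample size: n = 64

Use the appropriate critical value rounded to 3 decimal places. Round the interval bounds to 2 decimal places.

The population standard deviation σ is known, so use a z-interval (standard normal critical value).

For 80% confidence, z* = 1.282 (from standard normal table)

Standard error: SE = σ/√n = 7/√64 = 0.875000

Margin of error: E = z* × SE = 1.282 × 0.875000 = 1.1218

Z-interval: x̄ ± E = 77 ± 1.1218 = (75.8782, 78.1218)

Rounded to 2 decimal places:

(75.88, 78.12)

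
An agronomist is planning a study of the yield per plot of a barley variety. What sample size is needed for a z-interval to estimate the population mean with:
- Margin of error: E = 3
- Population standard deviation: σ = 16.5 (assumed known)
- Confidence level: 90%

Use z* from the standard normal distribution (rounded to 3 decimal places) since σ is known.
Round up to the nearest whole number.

Using z* since population σ is known (z-interval formula).

For 90% confidence, z* = 1.645 (from standard normal table)

Sample size formula for z-interval: n = (z*σ/E)²

n = (1.645 × 16.5 / 3)²
  = (9.047500)²
  = 81.8573

Round up to the nearest whole number: n = 82

82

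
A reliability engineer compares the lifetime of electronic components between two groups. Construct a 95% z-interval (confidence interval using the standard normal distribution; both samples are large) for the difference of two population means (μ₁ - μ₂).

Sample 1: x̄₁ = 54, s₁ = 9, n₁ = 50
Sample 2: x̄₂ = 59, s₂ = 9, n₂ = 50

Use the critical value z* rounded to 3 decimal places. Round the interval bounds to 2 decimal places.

Both samples are large (n₁ = 50 ≥ 30, n₂ = 50 ≥ 30), so a z-interval for the difference of means applies.

Point estimate: x̄₁ - x̄₂ = 54 - 59 = -5

Standard error: SE = √(s₁²/n₁ + s₂²/n₂)
= √(9²/50 + 9²/50)
= √(1.620000 + 1.620000)
= 1.800000

For 95% confidence, z* = 1.96 (from standard normal table)
Margin of error: E = z* × SE = 1.96 × 1.800000 = 3.5280

Z-interval: (x̄₁ - x̄₂) ± E = -5 ± 3.5280 = (-8.5280, -1.4720)

Rounded to 2 decimal places:

(-8.53, -1.47)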